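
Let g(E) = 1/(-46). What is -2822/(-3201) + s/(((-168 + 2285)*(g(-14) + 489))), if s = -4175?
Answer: 133762343732/152424196881 ≈ 0.87757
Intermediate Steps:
g(E) = -1/46
-2822/(-3201) + s/(((-168 + 2285)*(g(-14) + 489))) = -2822/(-3201) - 4175*1/((-168 + 2285)*(-1/46 + 489)) = -2822*(-1/3201) - 4175/(2117*(22493/46)) = 2822/3201 - 4175/47617681/46 = 2822/3201 - 4175*46/47617681 = 2822/3201 - 192050/47617681 = 133762343732/152424196881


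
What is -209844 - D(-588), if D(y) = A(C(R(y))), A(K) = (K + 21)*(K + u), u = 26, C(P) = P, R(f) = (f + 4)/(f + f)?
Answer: -4546827196/21609 ≈ -2.1041e+5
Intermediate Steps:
R(f) = (4 + f)/(2*f) (R(f) = (4 + f)/((2*f)) = (4 + f)*(1/(2*f)) = (4 + f)/(2*f))
A(K) = (21 + K)*(26 + K) (A(K) = (K + 21)*(K + 26) = (21 + K)*(26 + K))
D(y) = 546 + (4 + y)²/(4*y²) + 47*(4 + y)/(2*y) (D(y) = 546 + ((4 + y)/(2*y))² + 47*((4 + y)/(2*y)) = 546 + (4 + y)²/(4*y²) + 47*(4 + y)/(2*y))
-209844 - D(-588) = -209844 - (2279/4 + 4/(-588)² + 96/(-588)) = -209844 - (2279/4 + 4*(1/345744) + 96*(-1/588)) = -209844 - (2279/4 + 1/86436 - 8/49) = -209844 - 1*12308200/21609 = -209844 - 12308200/21609 = -4546827196/21609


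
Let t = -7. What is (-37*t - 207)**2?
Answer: 2704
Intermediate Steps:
(-37*t - 207)**2 = (-37*(-7) - 207)**2 = (259 - 207)**2 = 52**2 = 2704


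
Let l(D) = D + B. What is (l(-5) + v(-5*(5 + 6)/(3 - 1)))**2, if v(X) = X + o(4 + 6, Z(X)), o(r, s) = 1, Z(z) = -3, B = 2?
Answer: 3481/4 ≈ 870.25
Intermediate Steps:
l(D) = 2 + D (l(D) = D + 2 = 2 + D)
v(X) = 1 + X (v(X) = X + 1 = 1 + X)
(l(-5) + v(-5*(5 + 6)/(3 - 1)))**2 = ((2 - 5) + (1 - 5*(5 + 6)/(3 - 1)))**2 = (-3 + (1 - 5/(2/11)))**2 = (-3 + (1 - 5/(2*(1/11))))**2 = (-3 + (1 - 5/2/11))**2 = (-3 + (1 - 5*11/2))**2 = (-3 + (1 - 55/2))**2 = (-3 - 53/2)**2 = (-59/2)**2 = 3481/4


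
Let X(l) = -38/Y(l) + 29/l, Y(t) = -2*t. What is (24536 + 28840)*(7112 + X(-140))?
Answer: 13285713408/35 ≈ 3.7959e+8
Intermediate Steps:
X(l) = 48/l (X(l) = -38*(-1/(2*l)) + 29/l = -(-19)/l + 29/l = 19/l + 29/l = 48/l)
(24536 + 28840)*(7112 + X(-140)) = (24536 + 28840)*(7112 + 48/(-140)) = 53376*(7112 + 48*(-1/140)) = 53376*(7112 - 12/35) = 53376*(248908/35) = 13285713408/35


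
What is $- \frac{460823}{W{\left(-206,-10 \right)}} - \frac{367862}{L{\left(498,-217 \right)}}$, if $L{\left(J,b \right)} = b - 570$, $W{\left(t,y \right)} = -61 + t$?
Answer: $\frac{460886855}{210129} \approx 2193.4$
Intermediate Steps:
$L{\left(J,b \right)} = -570 + b$
$- \frac{460823}{W{\left(-206,-10 \right)}} - \frac{367862}{L{\left(498,-217 \right)}} = - \frac{460823}{-61 - 206} - \frac{367862}{-570 - 217} = - \frac{460823}{-267} - \frac{367862}{-787} = \left(-460823\right) \left(- \frac{1}{267}\right) - - \frac{367862}{787} = \frac{460823}{267} + \frac{367862}{787} = \frac{460886855}{210129}$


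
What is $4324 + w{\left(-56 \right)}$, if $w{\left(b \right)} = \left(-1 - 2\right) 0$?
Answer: $4324$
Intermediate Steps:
$w{\left(b \right)} = 0$ ($w{\left(b \right)} = \left(-3\right) 0 = 0$)
$4324 + w{\left(-56 \right)} = 4324 + 0 = 4324$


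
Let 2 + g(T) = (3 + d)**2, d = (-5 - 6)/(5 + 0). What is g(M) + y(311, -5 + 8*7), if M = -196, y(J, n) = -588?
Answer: -14734/25 ≈ -589.36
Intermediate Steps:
d = -11/5 ≈ -2.2000
g(T) = -34/25 (g(T) = -2 + (3 - 11/5)**2 = -2 + (4/5)**2 = -2 + 16/25 = -34/25)
g(M) + y(311, -5 + 8*7) = -34/25 - 588 = -14734/25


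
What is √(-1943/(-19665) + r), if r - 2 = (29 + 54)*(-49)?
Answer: I*√174660776170/6555 ≈ 63.757*I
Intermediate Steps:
r = -4065 (r = 2 + (29 + 54)*(-49) = 2 + 83*(-49) = 2 - 4067 = -4065)
√(-1943/(-19665) + r) = √(-1943/(-19665) - 4065) = √(-1943*(-1/19665) - 4065) = √(1943/19665 - 4065) = √(-79936282/19665) = I*√174660776170/6555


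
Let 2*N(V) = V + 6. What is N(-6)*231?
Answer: 0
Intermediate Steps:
N(V) = 3 + V/2 (N(V) = (V + 6)/2 = (6 + V)/2 = 3 + V/2)
N(-6)*231 = (3 + (1/2)*(-6))*231 = (3 - 3)*231 = 0*231 = 0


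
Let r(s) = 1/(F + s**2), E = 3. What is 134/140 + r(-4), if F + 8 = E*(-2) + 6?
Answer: 303/280 ≈ 1.0821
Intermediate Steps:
F = -8 (F = -8 + (3*(-2) + 6) = -8 + (-6 + 6) = -8 + 0 = -8)
r(s) = 1/(-8 + s**2)
134/140 + r(-4) = 134/140 + 1/(-8 + (-4)**2) = 134*(1/140) + 1/(-8 + 16) = 67/70 + 1/8 = 303/280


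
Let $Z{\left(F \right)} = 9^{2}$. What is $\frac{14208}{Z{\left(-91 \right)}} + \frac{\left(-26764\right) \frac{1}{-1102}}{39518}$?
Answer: $\frac{51562002481}{293954643} \approx 175.41$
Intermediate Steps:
$Z{\left(F \right)} = 81$
$\frac{14208}{Z{\left(-91 \right)}} + \frac{\left(-26764\right) \frac{1}{-1102}}{39518} = \frac{14208}{81} + \frac{\left(-26764\right) \frac{1}{-1102}}{39518} = 14208 \cdot \frac{1}{81} + \left(-26764\right) \left(- \frac{1}{1102}\right) \frac{1}{39518} = \frac{4736}{27} + \frac{13382}{551} \cdot \frac{1}{39518} = \frac{4736}{27} + \frac{6691}{10887209} = \frac{51562002481}{293954643}$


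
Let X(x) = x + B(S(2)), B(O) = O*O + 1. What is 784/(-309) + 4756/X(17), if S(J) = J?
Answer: 726178/3399 ≈ 213.64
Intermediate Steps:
B(O) = 1 + O**2 (B(O) = O**2 + 1 = 1 + O**2)
X(x) = 5 + x (X(x) = x + (1 + 2**2) = x + (1 + 4) = x + 5 = 5 + x)
784/(-309) + 4756/X(17) = 784/(-309) + 4756/(5 + 17) = 784*(-1/309) + 4756/22 = -784/309 + 4756*(1/22) = -784/309 + 2378/11 = 726178/3399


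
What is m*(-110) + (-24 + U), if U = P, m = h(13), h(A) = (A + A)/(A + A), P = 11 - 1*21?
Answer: -144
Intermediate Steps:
P = -10 (P = 11 - 21 = -10)
h(A) = 1 (h(A) = (2*A)/((2*A)) = (2*A)*(1/(2*A)) = 1)
m = 1
U = -10
m*(-110) + (-24 + U) = 1*(-110) + (-24 - 10) = -110 - 34 = -144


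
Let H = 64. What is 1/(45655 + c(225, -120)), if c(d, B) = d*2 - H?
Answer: 1/46041 ≈ 2.1720e-5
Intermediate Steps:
c(d, B) = -64 + 2*d (c(d, B) = d*2 - 1*64 = 2*d - 64 = -64 + 2*d)
1/(45655 + c(225, -120)) = 1/(45655 + (-64 + 2*225)) = 1/(45655 + (-64 + 450)) = 1/(45655 + 386) = 1/46041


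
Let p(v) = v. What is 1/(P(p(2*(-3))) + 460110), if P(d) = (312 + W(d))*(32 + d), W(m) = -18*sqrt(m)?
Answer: 78037/36538859238 + 13*I*sqrt(6)/6089809873 ≈ 2.1357e-6 + 5.229e-9*I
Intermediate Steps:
P(d) = (32 + d)*(312 - 18*sqrt(d)) (P(d) = (312 - 18*sqrt(d))*(32 + d) = (32 + d)*(312 - 18*sqrt(d)))
1/(P(p(2*(-3))) + 460110) = 1/((9984 - 576*I*sqrt(6) - 18*(-6*I*sqrt(6)) + 312*(2*(-3))) + 460110) = 1/((9984 - 576*I*sqrt(6) - (-108)*I*sqrt(6) + 312*(-6)) + 460110) = 1/((9984 - 576*I*sqrt(6) - (-108)*I*sqrt(6) - 1872) + 460110) = 1/((9984 - 576*I*sqrt(6) + 108*I*sqrt(6) - 1872) + 460110) = 1/((8112 - 468*I*sqrt(6)) + 460110) = 1/(468222 - 468*I*sqrt(6))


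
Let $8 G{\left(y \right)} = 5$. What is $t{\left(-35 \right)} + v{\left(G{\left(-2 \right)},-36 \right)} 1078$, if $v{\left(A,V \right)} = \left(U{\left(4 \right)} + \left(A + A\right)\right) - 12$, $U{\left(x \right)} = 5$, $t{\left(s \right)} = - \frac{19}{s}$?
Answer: $- \frac{433857}{70} \approx -6198.0$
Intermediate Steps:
$G{\left(y \right)} = \frac{5}{8}$ ($G{\left(y \right)} = \frac{1}{8} \cdot 5 = \frac{5}{8}$)
$v{\left(A,V \right)} = -7 + 2 A$ ($v{\left(A,V \right)} = \left(5 + \left(A + A\right)\right) - 12 = \left(5 + 2 A\right) - 12 = -7 + 2 A$)
$t{\left(-35 \right)} + v{\left(G{\left(-2 \right)},-36 \right)} 1078 = - \frac{19}{-35} + \left(-7 + 2 \cdot \frac{5}{8}\right) 1078 = \left(-19\right) \left(- \frac{1}{35}\right) + \left(-7 + \frac{5}{4}\right) 1078 = \frac{19}{35} - \frac{12397}{2} = - \frac{433857}{70}$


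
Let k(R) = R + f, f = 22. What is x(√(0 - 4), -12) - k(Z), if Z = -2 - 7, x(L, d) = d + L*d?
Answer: -25 - 24*I ≈ -25.0 - 24.0*I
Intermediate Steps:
Z = -9
k(R) = 22 + R (k(R) = R + 22 = 22 + R)
x(√(0 - 4), -12) - k(Z) = -12*(1 + √(0 - 4)) - (22 - 9) = -12*(1 + √(-4)) - 1*13 = -12*(1 + 2*I) - 13 = (-12 - 24*I) - 13 = -25 - 24*I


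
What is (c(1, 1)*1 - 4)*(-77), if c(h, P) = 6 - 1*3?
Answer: 77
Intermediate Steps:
c(h, P) = 3 (c(h, P) = 6 - 3 = 3)
(c(1, 1)*1 - 4)*(-77) = (3*1 - 4)*(-77) = (3 - 4)*(-77) = -1*(-77) = 77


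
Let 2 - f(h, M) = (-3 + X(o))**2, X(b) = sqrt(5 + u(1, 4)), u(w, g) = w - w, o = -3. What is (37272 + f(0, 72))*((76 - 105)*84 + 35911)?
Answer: 1247278500 + 200850*sqrt(5) ≈ 1.2477e+9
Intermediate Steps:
u(w, g) = 0
X(b) = sqrt(5) (X(b) = sqrt(5 + 0) = sqrt(5))
f(h, M) = 2 - (-3 + sqrt(5))**2
(37272 + f(0, 72))*((76 - 105)*84 + 35911) = (37272 + (-12 + 6*sqrt(5)))*((76 - 105)*84 + 35911) = (37260 + 6*sqrt(5))*(-29*84 + 35911) = (37260 + 6*sqrt(5))*(-2436 + 35911) = (37260 + 6*sqrt(5))*33475 = 1247278500 + 200850*sqrt(5)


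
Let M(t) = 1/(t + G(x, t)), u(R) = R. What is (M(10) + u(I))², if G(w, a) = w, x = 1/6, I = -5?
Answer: 89401/3721 ≈ 24.026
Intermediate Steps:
x = ⅙ ≈ 0.16667
M(t) = 1/(⅙ + t) (M(t) = 1/(t + ⅙) = 1/(⅙ + t))
(M(10) + u(I))² = (6/(1 + 6*10) - 5)² = (6/(1 + 60) - 5)² = (6/61 - 5)² = (-299/61)² = 89401/3721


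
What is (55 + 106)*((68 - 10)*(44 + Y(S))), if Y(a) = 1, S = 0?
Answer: 420210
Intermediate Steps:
(55 + 106)*((68 - 10)*(44 + Y(S))) = (55 + 106)*((68 - 10)*(44 + 1)) = 161*(58*45) = 161*2610 = 420210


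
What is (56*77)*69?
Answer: 297528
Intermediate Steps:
(56*77)*69 = 4312*69 = 297528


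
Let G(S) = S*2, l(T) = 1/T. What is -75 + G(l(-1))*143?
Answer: -361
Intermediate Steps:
G(S) = 2*S
-75 + G(l(-1))*143 = -75 + (2/(-1))*143 = -75 + (2*(-1))*143 = -75 - 2*143 = -75 - 286 = -361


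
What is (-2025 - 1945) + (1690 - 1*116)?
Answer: -2396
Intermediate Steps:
(-2025 - 1945) + (1690 - 1*116) = -3970 + (1690 - 116) = -3970 + 1574 = -2396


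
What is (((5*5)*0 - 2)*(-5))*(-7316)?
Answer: -73160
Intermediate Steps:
(((5*5)*0 - 2)*(-5))*(-7316) = ((25*0 - 2)*(-5))*(-7316) = ((0 - 2)*(-5))*(-7316) = -2*(-5)*(-7316) = 10*(-7316) = -73160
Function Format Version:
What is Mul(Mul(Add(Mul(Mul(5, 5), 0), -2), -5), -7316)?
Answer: -73160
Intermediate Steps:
Mul(Mul(Add(Mul(Mul(5, 5), 0), -2), -5), -7316) = Mul(Mul(Add(Mul(25, 0), -2), -5), -7316) = Mul(Mul(Add(0, -2), -5), -7316) = Mul(Mul(-2, -5), -7316) = Mul(10, -7316) = -73160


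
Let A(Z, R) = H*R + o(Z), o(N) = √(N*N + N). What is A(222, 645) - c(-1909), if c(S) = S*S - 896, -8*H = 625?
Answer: -29550205/8 + √49506 ≈ -3.6936e+6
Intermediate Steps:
H = -625/8 (H = -⅛*625 = -625/8 ≈ -78.125)
o(N) = √(N + N²) (o(N) = √(N² + N) = √(N + N²))
A(Z, R) = √(Z*(1 + Z)) - 625*R/8 (A(Z, R) = -625*R/8 + √(Z*(1 + Z)) = √(Z*(1 + Z)) - 625*R/8)
c(S) = -896 + S² (c(S) = S² - 896 = -896 + S²)
A(222, 645) - c(-1909) = (√(222*(1 + 222)) - 625/8*645) - (-896 + (-1909)²) = (√(222*223) - 403125/8) - (-896 + 3644281) = (√49506 - 403125/8) - 1*3643385 = (-403125/8 + √49506) - 3643385 = -29550205/8 + √49506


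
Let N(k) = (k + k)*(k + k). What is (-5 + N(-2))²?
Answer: 121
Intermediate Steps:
N(k) = 4*k² (N(k) = (2*k)*(2*k) = 4*k²)
(-5 + N(-2))² = (-5 + 4*(-2)²)² = (-5 + 4*4)² = (-5 + 16)² = 11² = 121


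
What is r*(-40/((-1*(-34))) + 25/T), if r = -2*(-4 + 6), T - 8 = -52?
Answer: 1305/187 ≈ 6.9786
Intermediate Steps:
T = -44 (T = 8 - 52 = -44)
r = -4 (r = -2*2 = -4)
r*(-40/((-1*(-34))) + 25/T) = -4*(-40/((-1*(-34))) + 25/(-44)) = -4*(-40/34 + 25*(-1/44)) = -4*(-40*1/34 - 25/44) = -4*(-20/17 - 25/44) = -4*(-1305/748) = 1305/187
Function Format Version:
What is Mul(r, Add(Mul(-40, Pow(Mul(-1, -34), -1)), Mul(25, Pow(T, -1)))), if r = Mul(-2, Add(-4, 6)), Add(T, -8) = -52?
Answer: Rational(1305, 187) ≈ 6.9786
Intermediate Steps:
T = -44 (T = Add(8, -52) = -44)
r = -4 (r = Mul(-2, 2) = -4)
Mul(r, Add(Mul(-40, Pow(Mul(-1, -34), -1)), Mul(25, Pow(T, -1)))) = Mul(-4, Add(Mul(-40, Pow(Mul(-1, -34), -1)), Mul(25, Pow(-44, -1)))) = Mul(-4, Add(Mul(-40, Pow(34, -1)), Mul(25, Rational(-1, 44)))) = Mul(-4, Add(Mul(-40, Rational(1, 34)), Rational(-25, 44))) = Mul(-4, Add(Rational(-20, 17), Rational(-25, 44))) = Mul(-4, Rational(-1305, 748)) = Rational(1305, 187)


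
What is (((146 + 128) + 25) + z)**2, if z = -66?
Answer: 54289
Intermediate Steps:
(((146 + 128) + 25) + z)**2 = (((146 + 128) + 25) - 66)**2 = ((274 + 25) - 66)**2 = (299 - 66)**2 = 233**2 = 54289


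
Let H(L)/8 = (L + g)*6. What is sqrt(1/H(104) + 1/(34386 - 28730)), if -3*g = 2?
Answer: sqrt(290838590)/876680 ≈ 0.019453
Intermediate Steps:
g = -2/3 (g = -1/3*2 = -2/3 ≈ -0.66667)
H(L) = -32 + 48*L (H(L) = 8*((L - 2/3)*6) = 8*((-2/3 + L)*6) = 8*(-4 + 6*L) = -32 + 48*L)
sqrt(1/H(104) + 1/(34386 - 28730)) = sqrt(1/(-32 + 48*104) + 1/(34386 - 28730)) = sqrt(1/(-32 + 4992) + 1/5656) = sqrt(1/4960 + 1/5656) = sqrt(1327/3506720) = sqrt(290838590)/876680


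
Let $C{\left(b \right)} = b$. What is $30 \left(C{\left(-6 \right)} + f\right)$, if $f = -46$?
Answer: $-1560$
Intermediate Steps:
$30 \left(C{\left(-6 \right)} + f\right) = 30 \left(-6 - 46\right) = 30 \left(-52\right) = -1560$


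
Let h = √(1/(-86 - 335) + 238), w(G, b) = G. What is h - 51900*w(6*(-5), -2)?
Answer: 1557000 + 9*√520777/421 ≈ 1.5570e+6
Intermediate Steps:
h = 9*√520777/421 (h = √(1/(-421) + 238) = √(-1/421 + 238) = √(100197/421) = 9*√520777/421 ≈ 15.427)
h - 51900*w(6*(-5), -2) = 9*√520777/421 - 51900*6*(-5) = 9*√520777/421 - 51900*(-30) = 9*√520777/421 - 865*(-1800) = 9*√520777/421 + 1557000 = 1557000 + 9*√520777/421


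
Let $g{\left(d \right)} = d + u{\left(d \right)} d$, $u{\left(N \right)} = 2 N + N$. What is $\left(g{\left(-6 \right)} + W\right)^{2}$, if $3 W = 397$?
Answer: $\frac{494209}{9} \approx 54912.0$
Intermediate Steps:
$W = \frac{397}{3}$ ($W = \frac{1}{3} \cdot 397 = \frac{397}{3} \approx 132.33$)
$u{\left(N \right)} = 3 N$
$g{\left(d \right)} = d + 3 d^{2}$ ($g{\left(d \right)} = d + 3 d d = d + 3 d^{2}$)
$\left(g{\left(-6 \right)} + W\right)^{2} = \left(- 6 \left(1 + 3 \left(-6\right)\right) + \frac{397}{3}\right)^{2} = \left(- 6 \left(1 - 18\right) + \frac{397}{3}\right)^{2} = \left(\left(-6\right) \left(-17\right) + \frac{397}{3}\right)^{2} = \left(102 + \frac{397}{3}\right)^{2} = \left(\frac{703}{3}\right)^{2} = \frac{494209}{9}$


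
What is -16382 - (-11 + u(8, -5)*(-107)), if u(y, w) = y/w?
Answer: -82711/5 ≈ -16542.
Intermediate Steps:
-16382 - (-11 + u(8, -5)*(-107)) = -16382 - (-11 + (8/(-5))*(-107)) = -16382 - (-11 + (8*(-⅕))*(-107)) = -16382 - (-11 - 8/5*(-107)) = -16382 - (-11 + 856/5) = -16382 - 1*801/5 = -16382 - 801/5 = -82711/5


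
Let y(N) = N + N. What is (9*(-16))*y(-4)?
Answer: 1152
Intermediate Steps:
y(N) = 2*N
(9*(-16))*y(-4) = (9*(-16))*(2*(-4)) = -144*(-8) = 1152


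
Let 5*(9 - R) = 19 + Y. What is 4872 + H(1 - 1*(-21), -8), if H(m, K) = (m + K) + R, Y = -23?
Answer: 24479/5 ≈ 4895.8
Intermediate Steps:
R = 49/5 (R = 9 - (19 - 23)/5 = 9 - ⅕*(-4) = 9 + ⅘ = 49/5 ≈ 9.8000)
H(m, K) = 49/5 + K + m (H(m, K) = (m + K) + 49/5 = (K + m) + 49/5 = 49/5 + K + m)
4872 + H(1 - 1*(-21), -8) = 4872 + (49/5 - 8 + (1 - 1*(-21))) = 4872 + (49/5 - 8 + (1 + 21)) = 4872 + (49/5 - 8 + 22) = 4872 + 119/5 = 24479/5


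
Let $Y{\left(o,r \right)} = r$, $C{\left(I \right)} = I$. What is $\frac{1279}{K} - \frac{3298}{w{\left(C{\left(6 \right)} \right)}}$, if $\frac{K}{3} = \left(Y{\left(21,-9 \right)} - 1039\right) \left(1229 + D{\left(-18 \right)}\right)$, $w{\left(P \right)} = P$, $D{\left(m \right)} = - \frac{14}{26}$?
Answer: $- \frac{9199534689}{16736560} \approx -549.67$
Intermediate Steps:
$D{\left(m \right)} = - \frac{7}{13}$ ($D{\left(m \right)} = \left(-14\right) \frac{1}{26} = - \frac{7}{13}$)
$K = - \frac{50209680}{13}$ ($K = 3 \left(-9 - 1039\right) \left(1229 - \frac{7}{13}\right) = 3 \left(\left(-1048\right) \frac{15970}{13}\right) = 3 \left(- \frac{16736560}{13}\right) = - \frac{50209680}{13} \approx -3.8623 \cdot 10^{6}$)
$\frac{1279}{K} - \frac{3298}{w{\left(C{\left(6 \right)} \right)}} = \frac{1279}{- \frac{50209680}{13}} - \frac{3298}{6} = 1279 \left(- \frac{13}{50209680}\right) - \frac{1649}{3} = - \frac{16627}{50209680} - \frac{1649}{3} = - \frac{9199534689}{16736560}$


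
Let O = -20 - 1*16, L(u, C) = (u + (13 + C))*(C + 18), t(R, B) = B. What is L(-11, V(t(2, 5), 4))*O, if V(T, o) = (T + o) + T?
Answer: -18432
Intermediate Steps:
V(T, o) = o + 2*T
L(u, C) = (18 + C)*(13 + C + u) (L(u, C) = (13 + C + u)*(18 + C) = (18 + C)*(13 + C + u))
O = -36 (O = -20 - 16 = -36)
L(-11, V(t(2, 5), 4))*O = (234 + (4 + 2*5)**2 + 18*(-11) + 31*(4 + 2*5) + (4 + 2*5)*(-11))*(-36) = (234 + (4 + 10)**2 - 198 + 31*(4 + 10) + (4 + 10)*(-11))*(-36) = (234 + 14**2 - 198 + 31*14 + 14*(-11))*(-36) = (234 + 196 - 198 + 434 - 154)*(-36) = 512*(-36) = -18432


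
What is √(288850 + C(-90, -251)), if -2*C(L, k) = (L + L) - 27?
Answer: √1155814/2 ≈ 537.54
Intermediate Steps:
C(L, k) = 27/2 - L (C(L, k) = -((L + L) - 27)/2 = -(2*L - 27)/2 = -(-27 + 2*L)/2 = 27/2 - L)
√(288850 + C(-90, -251)) = √(288850 + (27/2 - 1*(-90))) = √(288850 + (27/2 + 90)) = √(288850 + 207/2) = √(577907/2) = √1155814/2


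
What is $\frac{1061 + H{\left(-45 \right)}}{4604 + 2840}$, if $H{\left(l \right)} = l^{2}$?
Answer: $\frac{1543}{3722} \approx 0.41456$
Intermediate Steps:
$\frac{1061 + H{\left(-45 \right)}}{4604 + 2840} = \frac{1061 + \left(-45\right)^{2}}{4604 + 2840} = \frac{1061 + 2025}{7444} = 3086 \cdot \frac{1}{7444} = \frac{1543}{3722}$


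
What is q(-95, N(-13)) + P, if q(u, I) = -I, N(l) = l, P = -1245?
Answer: -1232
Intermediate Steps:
q(-95, N(-13)) + P = -1*(-13) - 1245 = 13 - 1245 = -1232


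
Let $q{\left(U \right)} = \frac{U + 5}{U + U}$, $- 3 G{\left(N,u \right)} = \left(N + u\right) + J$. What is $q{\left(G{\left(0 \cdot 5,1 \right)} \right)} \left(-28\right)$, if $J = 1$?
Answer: $91$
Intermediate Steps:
$G{\left(N,u \right)} = - \frac{1}{3} - \frac{N}{3} - \frac{u}{3}$ ($G{\left(N,u \right)} = - \frac{\left(N + u\right) + 1}{3} = - \frac{1 + N + u}{3} = - \frac{1}{3} - \frac{N}{3} - \frac{u}{3}$)
$q{\left(U \right)} = \frac{5 + U}{2 U}$
$q{\left(G{\left(0 \cdot 5,1 \right)} \right)} \left(-28\right) = \frac{5 - \left(\frac{2}{3} + \frac{1}{3} \cdot 0 \cdot 5\right)}{2 \left(- \frac{1}{3} - \frac{0 \cdot 5}{3} - \frac{1}{3}\right)} \left(-28\right) = \frac{5 - \frac{2}{3}}{2 \left(- \frac{1}{3} - 0 - \frac{1}{3}\right)} \left(-28\right) = \frac{5 - \frac{2}{3}}{2 \left(- \frac{1}{3} + 0 - \frac{1}{3}\right)} \left(-28\right) = \frac{5 - \frac{2}{3}}{2 \left(- \frac{2}{3}\right)} \left(-28\right) = \frac{1}{2} \left(- \frac{3}{2}\right) \frac{13}{3} \left(-28\right) = \left(- \frac{13}{4}\right) \left(-28\right) = 91$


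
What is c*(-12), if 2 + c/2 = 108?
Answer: -2544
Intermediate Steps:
c = 212 (c = -4 + 2*108 = -4 + 216 = 212)
c*(-12) = 212*(-12) = -2544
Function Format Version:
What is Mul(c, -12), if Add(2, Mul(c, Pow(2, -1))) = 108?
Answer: -2544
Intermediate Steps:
c = 212 (c = Add(-4, Mul(2, 108)) = Add(-4, 216) = 212)
Mul(c, -12) = Mul(212, -12) = -2544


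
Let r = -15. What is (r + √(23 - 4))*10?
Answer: -150 + 10*√19 ≈ -106.41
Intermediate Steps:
(r + √(23 - 4))*10 = (-15 + √(23 - 4))*10 = (-15 + √19)*10 = -150 + 10*√19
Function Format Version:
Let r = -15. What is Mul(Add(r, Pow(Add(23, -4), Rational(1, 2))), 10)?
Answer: Add(-150, Mul(10, Pow(19, Rational(1, 2)))) ≈ -106.41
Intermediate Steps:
Mul(Add(r, Pow(Add(23, -4), Rational(1, 2))), 10) = Mul(Add(-15, Pow(Add(23, -4), Rational(1, 2))), 10) = Mul(Add(-15, Pow(19, Rational(1, 2))), 10) = Add(-150, Mul(10, Pow(19, Rational(1, 2))))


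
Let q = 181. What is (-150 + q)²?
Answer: 961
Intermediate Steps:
(-150 + q)² = (-150 + 181)² = 31² = 961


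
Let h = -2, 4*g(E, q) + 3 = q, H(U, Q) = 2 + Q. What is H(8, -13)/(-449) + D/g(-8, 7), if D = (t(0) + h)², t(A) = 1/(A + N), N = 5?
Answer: 36644/11225 ≈ 3.2645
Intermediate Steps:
t(A) = 1/(5 + A) (t(A) = 1/(A + 5) = 1/(5 + A))
g(E, q) = -¾ + q/4
D = 81/25 (D = (1/(5 + 0) - 2)² = (1/5 - 2)² = (⅕ - 2)² = (-9/5)² = 81/25 ≈ 3.2400)
H(8, -13)/(-449) + D/g(-8, 7) = (2 - 13)/(-449) + 81/(25*(-¾ + (¼)*7)) = -11*(-1/449) + 81/(25*(-¾ + 7/4)) = 11/449 + (81/25)/1 = 11/449 + (81/25)*1 = 11/449 + 81/25 = 36644/11225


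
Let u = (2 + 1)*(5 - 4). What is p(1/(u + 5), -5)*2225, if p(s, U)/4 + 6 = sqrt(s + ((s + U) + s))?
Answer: -53400 + 2225*I*sqrt(74) ≈ -53400.0 + 19140.0*I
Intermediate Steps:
u = 3 (u = 3*1 = 3)
p(s, U) = -24 + 4*sqrt(U + 3*s) (p(s, U) = -24 + 4*sqrt(s + ((s + U) + s)) = -24 + 4*sqrt(s + ((U + s) + s)) = -24 + 4*sqrt(s + (U + 2*s)) = -24 + 4*sqrt(U + 3*s))
p(1/(u + 5), -5)*2225 = (-24 + 4*sqrt(-5 + 3/(3 + 5)))*2225 = (-24 + 4*sqrt(-5 + 3/8))*2225 = (-24 + 4*sqrt(-37/8))*2225 = (-24 + 4*(I*sqrt(74)/4))*2225 = (-24 + I*sqrt(74))*2225 = -53400 + 2225*I*sqrt(74)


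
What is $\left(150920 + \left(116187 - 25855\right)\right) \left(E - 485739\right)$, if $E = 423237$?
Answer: $-15078732504$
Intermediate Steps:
$\left(150920 + \left(116187 - 25855\right)\right) \left(E - 485739\right) = \left(150920 + \left(116187 - 25855\right)\right) \left(423237 - 485739\right) = \left(150920 + \left(116187 - 25855\right)\right) \left(-62502\right) = \left(150920 + 90332\right) \left(-62502\right) = 241252 \left(-62502\right) = -15078732504$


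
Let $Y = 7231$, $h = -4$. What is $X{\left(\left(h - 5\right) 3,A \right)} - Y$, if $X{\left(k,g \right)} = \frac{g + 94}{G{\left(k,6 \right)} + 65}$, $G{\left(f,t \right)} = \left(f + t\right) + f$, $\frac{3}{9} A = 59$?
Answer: $- \frac{122656}{17} \approx -7215.1$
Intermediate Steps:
$A = 177$ ($A = 3 \cdot 59 = 177$)
$G{\left(f,t \right)} = t + 2 f$
$X{\left(k,g \right)} = \frac{94 + g}{71 + 2 k}$ ($X{\left(k,g \right)} = \frac{g + 94}{\left(6 + 2 k\right) + 65} = \frac{94 + g}{71 + 2 k}$)
$X{\left(\left(h - 5\right) 3,A \right)} - Y = \frac{94 + 177}{71 + 2 \left(-4 - 5\right) 3} - 7231 = \frac{1}{71 + 2 \left(\left(-9\right) 3\right)} 271 - 7231 = \frac{1}{71 + 2 \left(-27\right)} 271 - 7231 = \frac{1}{71 - 54} \cdot 271 - 7231 = \frac{1}{17} \cdot 271 - 7231 = \frac{271}{17} - 7231 = - \frac{122656}{17}$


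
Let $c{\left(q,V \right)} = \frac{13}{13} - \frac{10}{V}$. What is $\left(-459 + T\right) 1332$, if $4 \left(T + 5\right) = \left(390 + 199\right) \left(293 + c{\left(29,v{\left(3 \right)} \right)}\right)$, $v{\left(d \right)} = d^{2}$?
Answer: $56828300$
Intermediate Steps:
$c{\left(q,V \right)} = 1 - \frac{10}{V}$ ($c{\left(q,V \right)} = 13 \cdot \frac{1}{13} - \frac{10}{V} = 1 - \frac{10}{V}$)
$T = \frac{388106}{9}$ ($T = -5 + \frac{\left(390 + 199\right) \left(293 + \frac{-10 + 3^{2}}{3^{2}}\right)}{4} = -5 + \frac{589 \left(293 + \frac{-10 + 9}{9}\right)}{4} = -5 + \frac{589 \left(293 + \frac{1}{9} \left(-1\right)\right)}{4} = -5 + \frac{589 \left(293 - \frac{1}{9}\right)}{4} = -5 + \frac{589 \cdot \frac{2636}{9}}{4} = -5 + \frac{1}{4} \cdot \frac{1552604}{9} = -5 + \frac{388151}{9} = \frac{388106}{9} \approx 43123.0$)
$\left(-459 + T\right) 1332 = \left(-459 + \frac{388106}{9}\right) 1332 = \frac{383975}{9} \cdot 1332 = 56828300$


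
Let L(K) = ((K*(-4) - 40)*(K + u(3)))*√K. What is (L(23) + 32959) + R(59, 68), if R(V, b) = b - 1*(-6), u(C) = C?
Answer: 33033 - 3432*√23 ≈ 16574.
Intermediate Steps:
R(V, b) = 6 + b (R(V, b) = b + 6 = 6 + b)
L(K) = √K*(-40 - 4*K)*(3 + K) (L(K) = ((K*(-4) - 40)*(K + 3))*√K = ((-4*K - 40)*(3 + K))*√K = ((-40 - 4*K)*(3 + K))*√K = √K*(-40 - 4*K)*(3 + K))
(L(23) + 32959) + R(59, 68) = (4*√23*(-30 - 1*23² - 13*23) + 32959) + (6 + 68) = (4*√23*(-30 - 1*529 - 299) + 32959) + 74 = (4*√23*(-30 - 529 - 299) + 32959) + 74 = (4*√23*(-858) + 32959) + 74 = (-3432*√23 + 32959) + 74 = (32959 - 3432*√23) + 74 = 33033 - 3432*√23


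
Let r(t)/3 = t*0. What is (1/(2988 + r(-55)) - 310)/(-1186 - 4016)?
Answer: 54487/914328 ≈ 0.059592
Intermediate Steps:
r(t) = 0 (r(t) = 3*(t*0) = 3*0 = 0)
(1/(2988 + r(-55)) - 310)/(-1186 - 4016) = (1/(2988 + 0) - 310)/(-1186 - 4016) = (1/2988 - 310)/(-5202) = (1/2988 - 310)*(-1/5202) = -926279/2988*(-1/5202) = 54487/914328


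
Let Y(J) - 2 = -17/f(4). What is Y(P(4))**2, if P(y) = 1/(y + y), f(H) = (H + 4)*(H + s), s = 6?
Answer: 20449/6400 ≈ 3.1952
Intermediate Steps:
f(H) = (4 + H)*(6 + H) (f(H) = (H + 4)*(H + 6) = (4 + H)*(6 + H))
P(y) = 1/(2*y)
Y(J) = 143/80 (Y(J) = 2 - 17/(24 + 4**2 + 10*4) = 2 - 17/(24 + 16 + 40) = 2 - 17/80 = 143/80)
Y(P(4))**2 = (143/80)**2 = 20449/6400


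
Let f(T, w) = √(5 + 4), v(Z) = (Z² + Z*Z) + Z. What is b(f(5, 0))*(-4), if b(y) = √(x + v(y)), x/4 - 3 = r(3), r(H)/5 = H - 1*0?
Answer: -4*√93 ≈ -38.575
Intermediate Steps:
v(Z) = Z + 2*Z² (v(Z) = (Z² + Z²) + Z = 2*Z² + Z = Z + 2*Z²)
r(H) = 5*H (r(H) = 5*(H - 1*0) = 5*(H + 0) = 5*H)
f(T, w) = 3 (f(T, w) = √9 = 3)
x = 72 (x = 12 + 4*(5*3) = 12 + 4*15 = 12 + 60 = 72)
b(y) = √(72 + y*(1 + 2*y))
b(f(5, 0))*(-4) = √(72 + 3*(1 + 2*3))*(-4) = √(72 + 3*(1 + 6))*(-4) = √(72 + 3*7)*(-4) = √(72 + 21)*(-4) = √93*(-4) = -4*√93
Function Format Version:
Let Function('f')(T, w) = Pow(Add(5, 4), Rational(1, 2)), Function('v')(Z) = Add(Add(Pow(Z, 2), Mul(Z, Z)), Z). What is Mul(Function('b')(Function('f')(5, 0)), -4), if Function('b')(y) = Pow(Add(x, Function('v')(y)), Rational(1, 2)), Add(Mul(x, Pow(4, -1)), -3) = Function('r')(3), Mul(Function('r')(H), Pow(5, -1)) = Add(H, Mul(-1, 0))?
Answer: Mul(-4, Pow(93, Rational(1, 2))) ≈ -38.575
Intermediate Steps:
Function('v')(Z) = Add(Z, Mul(2, Pow(Z, 2))) (Function('v')(Z) = Add(Add(Pow(Z, 2), Pow(Z, 2)), Z) = Add(Mul(2, Pow(Z, 2)), Z) = Add(Z, Mul(2, Pow(Z, 2))))
Function('r')(H) = Mul(5, H) (Function('r')(H) = Mul(5, Add(H, Mul(-1, 0))) = Mul(5, Add(H, 0)) = Mul(5, H))
Function('f')(T, w) = 3 (Function('f')(T, w) = Pow(9, Rational(1, 2)) = 3)
x = 72 (x = Add(12, Mul(4, Mul(5, 3))) = Add(12, Mul(4, 15)) = Add(12, 60) = 72)
Function('b')(y) = Pow(Add(72, Mul(y, Add(1, Mul(2, y)))), Rational(1, 2))
Mul(Function('b')(Function('f')(5, 0)), -4) = Mul(Pow(Add(72, Mul(3, Add(1, Mul(2, 3)))), Rational(1, 2)), -4) = Mul(Pow(Add(72, Mul(3, Add(1, 6))), Rational(1, 2)), -4) = Mul(Pow(Add(72, Mul(3, 7)), Rational(1, 2)), -4) = Mul(Pow(Add(72, 21), Rational(1, 2)), -4) = Mul(Pow(93, Rational(1, 2)), -4) = Mul(-4, Pow(93, Rational(1, 2)))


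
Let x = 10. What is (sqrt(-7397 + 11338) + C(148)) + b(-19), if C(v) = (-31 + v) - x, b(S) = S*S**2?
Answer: -6752 + sqrt(3941) ≈ -6689.2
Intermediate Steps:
b(S) = S**3
C(v) = -41 + v (C(v) = (-31 + v) - 1*10 = (-31 + v) - 10 = -41 + v)
(sqrt(-7397 + 11338) + C(148)) + b(-19) = (sqrt(-7397 + 11338) + (-41 + 148)) + (-19)**3 = (sqrt(3941) + 107) - 6859 = (107 + sqrt(3941)) - 6859 = -6752 + sqrt(3941)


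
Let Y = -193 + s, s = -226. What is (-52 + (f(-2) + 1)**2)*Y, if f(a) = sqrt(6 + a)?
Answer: 18017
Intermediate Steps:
Y = -419 (Y = -193 - 226 = -419)
(-52 + (f(-2) + 1)**2)*Y = (-52 + (sqrt(6 - 2) + 1)**2)*(-419) = (-52 + (sqrt(4) + 1)**2)*(-419) = (-52 + (2 + 1)**2)*(-419) = (-52 + 3**2)*(-419) = (-52 + 9)*(-419) = -43*(-419) = 18017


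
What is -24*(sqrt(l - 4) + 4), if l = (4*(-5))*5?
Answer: -96 - 48*I*sqrt(26) ≈ -96.0 - 244.75*I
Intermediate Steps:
l = -100 (l = -20*5 = -100)
-24*(sqrt(l - 4) + 4) = -24*(sqrt(-100 - 4) + 4) = -24*(sqrt(-104) + 4) = -24*(2*I*sqrt(26) + 4) = -24*(4 + 2*I*sqrt(26)) = -96 - 48*I*sqrt(26)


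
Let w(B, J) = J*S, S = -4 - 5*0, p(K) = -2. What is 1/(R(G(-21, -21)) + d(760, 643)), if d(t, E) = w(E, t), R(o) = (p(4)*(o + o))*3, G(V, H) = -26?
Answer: -1/2728 ≈ -0.00036657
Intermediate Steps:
S = -4 (S = -4 + 0 = -4)
w(B, J) = -4*J (w(B, J) = J*(-4) = -4*J)
R(o) = -12*o (R(o) = -2*(o + o)*3 = -4*o*3 = -12*o)
d(t, E) = -4*t
1/(R(G(-21, -21)) + d(760, 643)) = 1/(-12*(-26) - 4*760) = 1/(312 - 3040) = 1/(-2728) = -1/2728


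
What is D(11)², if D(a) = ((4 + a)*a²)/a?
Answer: 27225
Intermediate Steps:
D(a) = a*(4 + a) (D(a) = (a²*(4 + a))/a = a*(4 + a))
D(11)² = (11*(4 + 11))² = (11*15)² = 165² = 27225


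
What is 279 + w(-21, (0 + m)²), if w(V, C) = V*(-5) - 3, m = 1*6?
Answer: 381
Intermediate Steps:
m = 6
w(V, C) = -3 - 5*V (w(V, C) = -5*V - 3 = -3 - 5*V)
279 + w(-21, (0 + m)²) = 279 + (-3 - 5*(-21)) = 279 + (-3 + 105) = 279 + 102 = 381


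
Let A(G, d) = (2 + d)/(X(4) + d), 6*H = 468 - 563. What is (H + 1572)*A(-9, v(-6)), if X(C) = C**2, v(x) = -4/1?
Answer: -9337/36 ≈ -259.36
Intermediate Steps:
v(x) = -4 (v(x) = -4*1 = -4)
H = -95/6 (H = (468 - 563)/6 = (1/6)*(-95) = -95/6 ≈ -15.833)
A(G, d) = (2 + d)/(16 + d) (A(G, d) = (2 + d)/(4**2 + d) = (2 + d)/(16 + d))
(H + 1572)*A(-9, v(-6)) = (-95/6 + 1572)*((2 - 4)/(16 - 4)) = 9337*(-2/12)/6 = 9337*((1/12)*(-2))/6 = (9337/6)*(-1/6) = -9337/36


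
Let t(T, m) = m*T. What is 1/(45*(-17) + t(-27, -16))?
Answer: -1/333 ≈ -0.0030030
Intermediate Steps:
t(T, m) = T*m
1/(45*(-17) + t(-27, -16)) = 1/(45*(-17) - 27*(-16)) = 1/(-765 + 432) = 1/(-333) = -1/333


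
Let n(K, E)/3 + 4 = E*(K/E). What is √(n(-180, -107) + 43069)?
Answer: √42517 ≈ 206.20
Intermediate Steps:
n(K, E) = -12 + 3*K (n(K, E) = -12 + 3*(E*(K/E)) = -12 + 3*K)
√(n(-180, -107) + 43069) = √((-12 + 3*(-180)) + 43069) = √((-12 - 540) + 43069) = √(-552 + 43069) = √42517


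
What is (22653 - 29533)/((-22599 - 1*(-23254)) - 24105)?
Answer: 688/2345 ≈ 0.29339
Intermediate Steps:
(22653 - 29533)/((-22599 - 1*(-23254)) - 24105) = -6880/((-22599 + 23254) - 24105) = -6880/(655 - 24105) = -6880/(-23450) = -6880*(-1/23450) = 688/2345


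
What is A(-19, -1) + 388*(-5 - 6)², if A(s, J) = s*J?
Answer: 46967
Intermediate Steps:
A(s, J) = J*s
A(-19, -1) + 388*(-5 - 6)² = -1*(-19) + 388*(-5 - 6)² = 19 + 388*(-11)² = 19 + 388*121 = 19 + 46948 = 46967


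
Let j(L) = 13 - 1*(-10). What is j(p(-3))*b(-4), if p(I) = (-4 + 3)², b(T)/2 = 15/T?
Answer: -345/2 ≈ -172.50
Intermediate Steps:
b(T) = 30/T (b(T) = 2*(15/T) = 30/T)
p(I) = 1 (p(I) = (-1)² = 1)
j(L) = 23 (j(L) = 13 + 10 = 23)
j(p(-3))*b(-4) = 23*(30/(-4)) = 23*(30*(-¼)) = 23*(-15/2) = -345/2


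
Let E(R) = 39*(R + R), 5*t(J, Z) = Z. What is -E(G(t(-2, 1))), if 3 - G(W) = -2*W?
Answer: -1326/5 ≈ -265.20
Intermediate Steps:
t(J, Z) = Z/5
G(W) = 3 + 2*W (G(W) = 3 - (-2)*W = 3 + 2*W)
E(R) = 78*R (E(R) = 39*(2*R) = 78*R)
-E(G(t(-2, 1))) = -78*(3 + 2*((1/5)*1)) = -78*(3 + 2*(1/5)) = -78*(3 + 2/5) = -78*17/5 = -1*1326/5 = -1326/5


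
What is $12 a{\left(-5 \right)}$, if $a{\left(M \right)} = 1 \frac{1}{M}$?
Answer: $- \frac{12}{5} \approx -2.4$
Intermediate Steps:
$a{\left(M \right)} = \frac{1}{M}$
$12 a{\left(-5 \right)} = \frac{12}{-5} = 12 \left(- \frac{1}{5}\right) = - \frac{12}{5}$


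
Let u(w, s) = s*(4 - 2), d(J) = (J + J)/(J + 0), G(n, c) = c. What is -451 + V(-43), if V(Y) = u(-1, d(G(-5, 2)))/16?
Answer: -1803/4 ≈ -450.75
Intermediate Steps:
d(J) = 2 (d(J) = (2*J)/J = 2)
u(w, s) = 2*s (u(w, s) = s*2 = 2*s)
V(Y) = ¼ (V(Y) = (2*2)/16 = 4*(1/16) = ¼)
-451 + V(-43) = -451 + ¼ = -1803/4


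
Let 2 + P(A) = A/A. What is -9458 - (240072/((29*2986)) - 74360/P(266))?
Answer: -3629187982/43297 ≈ -83821.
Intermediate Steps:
P(A) = -1 (P(A) = -2 + A/A = -2 + 1 = -1)
-9458 - (240072/((29*2986)) - 74360/P(266)) = -9458 - (240072/((29*2986)) - 74360/(-1)) = -9458 - (240072/86594 - 74360*(-1)) = -9458 - (240072*(1/86594) + 74360) = -9458 - (120036/43297 + 74360) = -9458 - 1*3219684956/43297 = -9458 - 3219684956/43297 = -3629187982/43297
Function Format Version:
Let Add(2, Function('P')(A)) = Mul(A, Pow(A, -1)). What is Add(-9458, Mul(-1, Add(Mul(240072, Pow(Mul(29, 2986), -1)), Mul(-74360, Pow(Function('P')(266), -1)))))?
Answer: Rational(-3629187982, 43297) ≈ -83821.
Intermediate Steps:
Function('P')(A) = -1 (Function('P')(A) = Add(-2, Mul(A, Pow(A, -1))) = Add(-2, 1) = -1)
Add(-9458, Mul(-1, Add(Mul(240072, Pow(Mul(29, 2986), -1)), Mul(-74360, Pow(Function('P')(266), -1))))) = Add(-9458, Mul(-1, Add(Mul(240072, Pow(Mul(29, 2986), -1)), Mul(-74360, Pow(-1, -1))))) = Add(-9458, Mul(-1, Add(Mul(240072, Pow(86594, -1)), Mul(-74360, -1)))) = Add(-9458, Mul(-1, Add(Mul(240072, Rational(1, 86594)), 74360))) = Add(-9458, Mul(-1, Add(Rational(120036, 43297), 74360))) = Add(-9458, Mul(-1, Rational(3219684956, 43297))) = Add(-9458, Rational(-3219684956, 43297)) = Rational(-3629187982, 43297)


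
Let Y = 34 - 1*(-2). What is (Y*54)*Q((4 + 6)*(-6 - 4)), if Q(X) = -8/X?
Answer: 3888/25 ≈ 155.52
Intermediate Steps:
Y = 36 (Y = 34 + 2 = 36)
(Y*54)*Q((4 + 6)*(-6 - 4)) = (36*54)*(-8*1/((-6 - 4)*(4 + 6))) = 1944*(-8/(10*(-10))) = 1944*(-8/(-100)) = 1944*(-8*(-1/100)) = 1944*(2/25) = 3888/25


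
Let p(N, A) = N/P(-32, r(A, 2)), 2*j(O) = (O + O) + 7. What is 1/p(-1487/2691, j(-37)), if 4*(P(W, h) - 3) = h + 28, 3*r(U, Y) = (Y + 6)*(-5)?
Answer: -17940/1487 ≈ -12.065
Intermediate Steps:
j(O) = 7/2 + O (j(O) = ((O + O) + 7)/2 = (2*O + 7)/2 = (7 + 2*O)/2 = 7/2 + O)
r(U, Y) = -10 - 5*Y/3 (r(U, Y) = ((Y + 6)*(-5))/3 = ((6 + Y)*(-5))/3 = (-30 - 5*Y)/3 = -10 - 5*Y/3)
P(W, h) = 10 + h/4 (P(W, h) = 3 + (h + 28)/4 = 3 + (28 + h)/4 = 3 + (7 + h/4) = 10 + h/4)
p(N, A) = 3*N/20 (p(N, A) = N/(10 + (-10 - 5/3*2)/4) = N/(10 + (-10 - 10/3)/4) = N/(10 + (¼)*(-40/3)) = N/(10 - 10/3) = N/(20/3) = N*(3/20) = 3*N/20)
1/p(-1487/2691, j(-37)) = 1/(3*(-1487/2691)/20) = 1/(3*(-1487*1/2691)/20) = 1/((3/20)*(-1487/2691)) = 1/(-1487/17940) = -17940/1487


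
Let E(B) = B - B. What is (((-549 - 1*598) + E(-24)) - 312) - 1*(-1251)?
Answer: -208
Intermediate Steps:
E(B) = 0
(((-549 - 1*598) + E(-24)) - 312) - 1*(-1251) = (((-549 - 1*598) + 0) - 312) - 1*(-1251) = (((-549 - 598) + 0) - 312) + 1251 = ((-1147 + 0) - 312) + 1251 = (-1147 - 312) + 1251 = -1459 + 1251 = -208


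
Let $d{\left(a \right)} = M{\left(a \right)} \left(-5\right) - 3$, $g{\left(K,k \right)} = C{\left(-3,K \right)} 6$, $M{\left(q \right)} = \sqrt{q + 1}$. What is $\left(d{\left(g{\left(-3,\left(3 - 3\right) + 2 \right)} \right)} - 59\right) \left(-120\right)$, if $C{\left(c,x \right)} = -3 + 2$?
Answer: $7440 + 600 i \sqrt{5} \approx 7440.0 + 1341.6 i$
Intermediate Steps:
$C{\left(c,x \right)} = -1$
$M{\left(q \right)} = \sqrt{1 + q}$
$g{\left(K,k \right)} = -6$ ($g{\left(K,k \right)} = \left(-1\right) 6 = -6$)
$d{\left(a \right)} = -3 - 5 \sqrt{1 + a}$ ($d{\left(a \right)} = \sqrt{1 + a} \left(-5\right) - 3 = - 5 \sqrt{1 + a} - 3 = -3 - 5 \sqrt{1 + a}$)
$\left(d{\left(g{\left(-3,\left(3 - 3\right) + 2 \right)} \right)} - 59\right) \left(-120\right) = \left(\left(-3 - 5 \sqrt{1 - 6}\right) - 59\right) \left(-120\right) = \left(\left(-3 - 5 \sqrt{-5}\right) - 59\right) \left(-120\right) = \left(\left(-3 - 5 i \sqrt{5}\right) - 59\right) \left(-120\right) = \left(-62 - 5 i \sqrt{5}\right) \left(-120\right) = 7440 + 600 i \sqrt{5}$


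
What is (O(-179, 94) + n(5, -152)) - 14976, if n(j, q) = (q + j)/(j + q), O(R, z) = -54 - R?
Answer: -14850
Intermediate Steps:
n(j, q) = 1 (n(j, q) = (j + q)/(j + q) = 1)
(O(-179, 94) + n(5, -152)) - 14976 = ((-54 - 1*(-179)) + 1) - 14976 = ((-54 + 179) + 1) - 14976 = (125 + 1) - 14976 = 126 - 14976 = -14850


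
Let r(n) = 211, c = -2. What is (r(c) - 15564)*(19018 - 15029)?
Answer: -61243117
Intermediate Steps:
(r(c) - 15564)*(19018 - 15029) = (211 - 15564)*(19018 - 15029) = -15353*3989 = -61243117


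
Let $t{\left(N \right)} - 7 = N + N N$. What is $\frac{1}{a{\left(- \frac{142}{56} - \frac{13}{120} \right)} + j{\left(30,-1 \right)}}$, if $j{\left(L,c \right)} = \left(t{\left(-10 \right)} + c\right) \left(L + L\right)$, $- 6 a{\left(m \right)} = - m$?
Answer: $\frac{5040}{29028179} \approx 0.00017362$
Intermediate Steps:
$t{\left(N \right)} = 7 + N + N^{2}$ ($t{\left(N \right)} = 7 + \left(N + N N\right) = 7 + \left(N + N^{2}\right) = 7 + N + N^{2}$)
$a{\left(m \right)} = \frac{m}{6}$ ($a{\left(m \right)} = - \frac{\left(-1\right) m}{6} = \frac{m}{6}$)
$j{\left(L,c \right)} = 2 L \left(97 + c\right)$ ($j{\left(L,c \right)} = \left(\left(7 - 10 + \left(-10\right)^{2}\right) + c\right) \left(L + L\right) = \left(\left(7 - 10 + 100\right) + c\right) 2 L = \left(97 + c\right) 2 L = 2 L \left(97 + c\right)$)
$\frac{1}{a{\left(- \frac{142}{56} - \frac{13}{120} \right)} + j{\left(30,-1 \right)}} = \frac{1}{\frac{- \frac{142}{56} - \frac{13}{120}}{6} + 2 \cdot 30 \left(97 - 1\right)} = \frac{1}{\frac{\left(-142\right) \frac{1}{56} - \frac{13}{120}}{6} + 2 \cdot 30 \cdot 96} = \frac{1}{\frac{- \frac{71}{28} - \frac{13}{120}}{6} + 5760} = \frac{1}{\frac{1}{6} \left(- \frac{2221}{840}\right) + 5760} = \frac{1}{- \frac{2221}{5040} + 5760} = \frac{1}{\frac{29028179}{5040}} = \frac{5040}{29028179}$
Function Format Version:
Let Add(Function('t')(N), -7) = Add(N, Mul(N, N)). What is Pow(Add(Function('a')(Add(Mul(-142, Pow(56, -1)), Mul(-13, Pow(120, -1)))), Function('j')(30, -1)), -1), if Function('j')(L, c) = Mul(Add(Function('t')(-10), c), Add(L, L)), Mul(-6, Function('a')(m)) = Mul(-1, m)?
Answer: Rational(5040, 29028179) ≈ 0.00017362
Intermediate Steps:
Function('t')(N) = Add(7, N, Pow(N, 2)) (Function('t')(N) = Add(7, Add(N, Mul(N, N))) = Add(7, Add(N, Pow(N, 2))) = Add(7, N, Pow(N, 2)))
Function('a')(m) = Mul(Rational(1, 6), m) (Function('a')(m) = Mul(Rational(-1, 6), Mul(-1, m)) = Mul(Rational(1, 6), m))
Function('j')(L, c) = Mul(2, L, Add(97, c)) (Function('j')(L, c) = Mul(Add(Add(7, -10, Pow(-10, 2)), c), Add(L, L)) = Mul(Add(Add(7, -10, 100), c), Mul(2, L)) = Mul(Add(97, c), Mul(2, L)) = Mul(2, L, Add(97, c)))
Pow(Add(Function('a')(Add(Mul(-142, Pow(56, -1)), Mul(-13, Pow(120, -1)))), Function('j')(30, -1)), -1) = Pow(Add(Mul(Rational(1, 6), Add(Mul(-142, Pow(56, -1)), Mul(-13, Pow(120, -1)))), Mul(2, 30, Add(97, -1))), -1) = Pow(Add(Mul(Rational(1, 6), Add(Mul(-142, Rational(1, 56)), Mul(-13, Rational(1, 120)))), Mul(2, 30, 96)), -1) = Pow(Add(Mul(Rational(1, 6), Add(Rational(-71, 28), Rational(-13, 120))), 5760), -1) = Pow(Add(Mul(Rational(1, 6), Rational(-2221, 840)), 5760), -1) = Pow(Add(Rational(-2221, 5040), 5760), -1) = Pow(Rational(29028179, 5040), -1) = Rational(5040, 29028179)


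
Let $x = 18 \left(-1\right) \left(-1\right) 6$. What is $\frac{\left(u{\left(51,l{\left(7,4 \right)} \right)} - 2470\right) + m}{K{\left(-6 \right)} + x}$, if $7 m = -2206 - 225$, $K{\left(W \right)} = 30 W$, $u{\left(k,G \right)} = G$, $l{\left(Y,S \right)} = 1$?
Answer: $\frac{9857}{252} \approx 39.115$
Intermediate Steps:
$m = - \frac{2431}{7}$ ($m = \frac{-2206 - 225}{7} = \frac{1}{7} \left(-2431\right) = - \frac{2431}{7} \approx -347.29$)
$x = 108$ ($x = 18 \cdot 1 \cdot 6 = 18 \cdot 6 = 108$)
$\frac{\left(u{\left(51,l{\left(7,4 \right)} \right)} - 2470\right) + m}{K{\left(-6 \right)} + x} = \frac{\left(1 - 2470\right) - \frac{2431}{7}}{30 \left(-6\right) + 108} = \frac{\left(1 - 2470\right) - \frac{2431}{7}}{-180 + 108} = \frac{-2469 - \frac{2431}{7}}{-72} = \left(- \frac{19714}{7}\right) \left(- \frac{1}{72}\right) = \frac{9857}{252}$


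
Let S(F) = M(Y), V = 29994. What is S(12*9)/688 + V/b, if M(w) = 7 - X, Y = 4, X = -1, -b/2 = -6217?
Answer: 1295959/534662 ≈ 2.4239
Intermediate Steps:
b = 12434 (b = -2*(-6217) = 12434)
M(w) = 8 (M(w) = 7 - 1*(-1) = 7 + 1 = 8)
S(F) = 8
S(12*9)/688 + V/b = 8/688 + 29994/12434 = 8*(1/688) + 29994*(1/12434) = 1/86 + 14997/6217 = 1295959/534662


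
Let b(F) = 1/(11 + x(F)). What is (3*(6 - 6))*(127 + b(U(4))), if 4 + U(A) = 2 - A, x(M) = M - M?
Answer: 0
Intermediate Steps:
x(M) = 0
U(A) = -2 - A (U(A) = -4 + (2 - A) = -2 - A)
b(F) = 1/11 (b(F) = 1/(11 + 0) = 1/11)
(3*(6 - 6))*(127 + b(U(4))) = (3*(6 - 6))*(127 + 1/11) = (3*0)*(1398/11) = 0*(1398/11) = 0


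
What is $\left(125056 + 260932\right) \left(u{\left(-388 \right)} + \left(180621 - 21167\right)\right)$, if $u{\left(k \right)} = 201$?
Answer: $61624914140$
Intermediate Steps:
$\left(125056 + 260932\right) \left(u{\left(-388 \right)} + \left(180621 - 21167\right)\right) = \left(125056 + 260932\right) \left(201 + \left(180621 - 21167\right)\right) = 385988 \left(201 + 159454\right) = 385988 \cdot 159655 = 61624914140$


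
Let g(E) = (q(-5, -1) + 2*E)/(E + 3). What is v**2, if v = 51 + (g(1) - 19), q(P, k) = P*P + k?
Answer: 5929/4 ≈ 1482.3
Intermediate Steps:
q(P, k) = k + P**2 (q(P, k) = P**2 + k = k + P**2)
g(E) = (24 + 2*E)/(3 + E) (g(E) = ((-1 + (-5)**2) + 2*E)/(E + 3) = ((-1 + 25) + 2*E)/(3 + E) = (24 + 2*E)/(3 + E))
v = 77/2 (v = 51 + (2*(12 + 1)/(3 + 1) - 19) = 51 + (2*13/4 - 19) = 51 + (2*(1/4)*13 - 19) = 51 + (13/2 - 19) = 51 - 25/2 = 77/2 ≈ 38.500)
v**2 = (77/2)**2 = 5929/4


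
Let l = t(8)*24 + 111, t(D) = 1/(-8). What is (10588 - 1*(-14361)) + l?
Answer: 25057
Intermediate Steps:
t(D) = -⅛
l = 108 (l = -⅛*24 + 111 = -3 + 111 = 108)
(10588 - 1*(-14361)) + l = (10588 - 1*(-14361)) + 108 = (10588 + 14361) + 108 = 24949 + 108 = 25057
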